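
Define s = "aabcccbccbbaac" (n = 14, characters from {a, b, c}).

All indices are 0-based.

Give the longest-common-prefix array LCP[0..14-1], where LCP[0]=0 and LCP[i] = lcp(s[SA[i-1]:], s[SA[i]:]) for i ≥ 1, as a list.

[0, 2, 1, 1, 0, 1, 1, 3, 0, 1, 2, 1, 3, 2]

sorted suffixes:
  #0 SA[0]=0  'aabcccbccbbaac'
  #1 SA[1]=11  'aac'
  #2 SA[2]=1  'abcccbccbbaac'
  #3 SA[3]=12  'ac'
  #4 SA[4]=10  'baac'
  #5 SA[5]=9  'bbaac'
  #6 SA[6]=6  'bccbbaac'
  #7 SA[7]=2  'bcccbccbbaac'
  #8 SA[8]=13  'c'
  #9 SA[9]=8  'cbbaac'
  #10 SA[10]=5  'cbccbbaac'
  #11 SA[11]=7  'ccbbaac'
  #12 SA[12]=4  'ccbccbbaac'
  #13 SA[13]=3  'cccbccbbaac'

SA = [0, 11, 1, 12, 10, 9, 6, 2, 13, 8, 5, 7, 4, 3]
i: (SA[i-1],SA[i]) lcp shared
  1: (0,11) 2 'aa'
  2: (11,1) 1 'a'
  3: (1,12) 1 'a'
  4: (12,10) 0 ''
  5: (10,9) 1 'b'
  6: (9,6) 1 'b'
  7: (6,2) 3 'bcc'
  8: (2,13) 0 ''
  9: (13,8) 1 'c'
  10: (8,5) 2 'cb'
  11: (5,7) 1 'c'
  12: (7,4) 3 'ccb'
  13: (4,3) 2 'cc'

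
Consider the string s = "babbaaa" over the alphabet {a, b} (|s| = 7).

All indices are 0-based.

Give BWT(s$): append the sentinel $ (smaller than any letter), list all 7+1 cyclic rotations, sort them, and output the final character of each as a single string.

aaabbb$a

rank  rotation  last
    0  $babbaaa  a
    1  a$babbaa  a
    2  aa$babba  a
    3  aaa$babb  b
    4  abbaaa$b  b
    5  baaa$bab  b
    6  babbaaa$  $
    7  bbaaa$ba  a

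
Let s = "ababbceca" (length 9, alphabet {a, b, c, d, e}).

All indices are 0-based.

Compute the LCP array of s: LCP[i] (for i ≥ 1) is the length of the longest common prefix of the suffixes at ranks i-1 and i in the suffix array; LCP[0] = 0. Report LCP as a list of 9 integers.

rank | idx | suffix
   0 |   8 | a
   1 |   0 | ababbceca
   2 |   2 | abbceca
   3 |   1 | babbceca
   4 |   3 | bbceca
   5 |   4 | bceca
   6 |   7 | ca
   7 |   5 | ceca
   8 |   6 | eca

SA = [8, 0, 2, 1, 3, 4, 7, 5, 6]
i: (SA[i-1],SA[i]) lcp shared
  1: (8,0) 1 'a'
  2: (0,2) 2 'ab'
  3: (2,1) 0 ''
  4: (1,3) 1 'b'
  5: (3,4) 1 'b'
  6: (4,7) 0 ''
  7: (7,5) 1 'c'
  8: (5,6) 0 ''

[0, 1, 2, 0, 1, 1, 0, 1, 0]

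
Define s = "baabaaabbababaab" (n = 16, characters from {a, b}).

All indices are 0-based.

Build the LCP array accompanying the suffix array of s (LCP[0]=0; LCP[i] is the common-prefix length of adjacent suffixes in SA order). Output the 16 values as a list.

[0, 2, 3, 3, 1, 2, 4, 3, 2, 0, 1, 3, 4, 2, 4, 1]

rank | idx | suffix
   0 |   4 | aaabbababaab
   1 |  13 | aab
   2 |   1 | aabaaabbababaab
   3 |   5 | aabbababaab
   4 |  14 | ab
   5 |   2 | abaaabbababaab
   6 |  11 | abaab
   7 |   9 | ababaab
   8 |   6 | abbababaab
   9 |  15 | b
  10 |   3 | baaabbababaab
  11 |  12 | baab
  12 |   0 | baabaaabbababaab
  13 |  10 | babaab
  14 |   8 | bababaab
  15 |   7 | bbababaab

SA = [4, 13, 1, 5, 14, 2, 11, 9, 6, 15, 3, 12, 0, 10, 8, 7]
[i] adj suffixes → lcp
  [1] 4/13 → 2 ('aa')
  [2] 13/1 → 3 ('aab')
  [3] 1/5 → 3 ('aab')
  [4] 5/14 → 1 ('a')
  [5] 14/2 → 2 ('ab')
  [6] 2/11 → 4 ('abaa')
  [7] 11/9 → 3 ('aba')
  [8] 9/6 → 2 ('ab')
  [9] 6/15 → 0 ('')
  [10] 15/3 → 1 ('b')
  [11] 3/12 → 3 ('baa')
  [12] 12/0 → 4 ('baab')
  [13] 0/10 → 2 ('ba')
  [14] 10/8 → 4 ('baba')
  [15] 8/7 → 1 ('b')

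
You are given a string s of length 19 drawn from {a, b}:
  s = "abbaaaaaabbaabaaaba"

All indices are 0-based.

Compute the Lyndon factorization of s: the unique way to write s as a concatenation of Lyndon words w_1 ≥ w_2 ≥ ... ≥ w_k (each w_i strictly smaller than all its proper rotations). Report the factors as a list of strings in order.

emit factor 1: 'abb' (i=0, period=3)
emit factor 2: 'aaaaaabbaabaaab' (i=3, period=15)
emit factor 3: 'a' (i=18, period=1)

["abb", "aaaaaabbaabaaab", "a"]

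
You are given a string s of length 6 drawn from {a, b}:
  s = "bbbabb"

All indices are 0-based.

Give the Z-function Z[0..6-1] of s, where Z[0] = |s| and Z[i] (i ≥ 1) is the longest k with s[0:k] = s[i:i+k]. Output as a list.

Z[0]=6
i=1: i≥r, start 0; Z[1]=2 scan→box=[1,3)
i=2: min(r-i=1, Z[1]=2)=1; Z[2]=1
i=3: i≥r, start 0; Z[3]=0
i=4: i≥r, start 0; Z[4]=2 scan→box=[4,6)
i=5: min(r-i=1, Z[1]=2)=1; Z[5]=1

[6, 2, 1, 0, 2, 1]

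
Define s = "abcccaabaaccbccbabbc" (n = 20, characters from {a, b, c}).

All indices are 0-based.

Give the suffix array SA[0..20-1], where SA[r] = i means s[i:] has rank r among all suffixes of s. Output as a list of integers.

[5, 8, 6, 16, 0, 9, 7, 15, 17, 18, 12, 1, 19, 4, 14, 11, 3, 13, 10, 2]

rank | idx | suffix
   0 |   5 | aabaaccbccbabbc
   1 |   8 | aaccbccbabbc
   2 |   6 | abaaccbccbabbc
   3 |  16 | abbc
   4 |   0 | abcccaabaaccbccbabbc
   5 |   9 | accbccbabbc
   6 |   7 | baaccbccbabbc
   7 |  15 | babbc
   8 |  17 | bbc
   9 |  18 | bc
  10 |  12 | bccbabbc
  11 |   1 | bcccaabaaccbccbabbc
  12 |  19 | c
  13 |   4 | caabaaccbccbabbc
  14 |  14 | cbabbc
  15 |  11 | cbccbabbc
  16 |   3 | ccaabaaccbccbabbc
  17 |  13 | ccbabbc
  18 |  10 | ccbccbabbc
  19 |   2 | cccaabaaccbccbabbc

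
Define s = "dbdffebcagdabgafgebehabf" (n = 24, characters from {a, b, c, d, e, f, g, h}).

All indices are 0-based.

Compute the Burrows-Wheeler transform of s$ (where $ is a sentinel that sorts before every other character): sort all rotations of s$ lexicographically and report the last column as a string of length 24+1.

fhdgcedeaabg$bfgbbfdabafe

rank  rotation                   last
    0  $dbdffebcagdabgafgebehabf  f
    1  abf$dbdffebcagdabgafgebeh  h
    2  abgafgebehabf$dbdffebcagd  d
    3  afgebehabf$dbdffebcagdabg  g
    4  agdabgafgebehabf$dbdffebc  c
    5  bcagdabgafgebehabf$dbdffe  e
    6  bdffebcagdabgafgebehabf$d  d
    7  behabf$dbdffebcagdabgafge  e
    8  bf$dbdffebcagdabgafgebeha  a
    9  bgafgebehabf$dbdffebcagda  a
   10  cagdabgafgebehabf$dbdffeb  b
   11  dabgafgebehabf$dbdffebcag  g
   12  dbdffebcagdabgafgebehabf$  $
   13  dffebcagdabgafgebehabf$db  b
   14  ebcagdabgafgebehabf$dbdff  f
   15  ebehabf$dbdffebcagdabgafg  g
   16  ehabf$dbdffebcagdabgafgeb  b
   17  f$dbdffebcagdabgafgebehab  b
   18  febcagdabgafgebehabf$dbdf  f
   19  ffebcagdabgafgebehabf$dbd  d
   20  fgebehabf$dbdffebcagdabga  a
   21  gafgebehabf$dbdffebcagdab  b
   22  gdabgafgebehabf$dbdffebca  a
   23  gebehabf$dbdffebcagdabgaf  f
   24  habf$dbdffebcagdabgafgebe  e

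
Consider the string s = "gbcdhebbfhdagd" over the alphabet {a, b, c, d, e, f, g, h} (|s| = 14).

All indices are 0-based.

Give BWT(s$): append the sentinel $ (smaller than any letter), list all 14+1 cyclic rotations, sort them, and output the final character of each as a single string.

ddegbbghchb$afd

rank  rotation         last
    0  $gbcdhebbfhdagd  d
    1  agd$gbcdhebbfhd  d
    2  bbfhdagd$gbcdhe  e
    3  bcdhebbfhdagd$g  g
    4  bfhdagd$gbcdheb  b
    5  cdhebbfhdagd$gb  b
    6  d$gbcdhebbfhdag  g
    7  dagd$gbcdhebbfh  h
    8  dhebbfhdagd$gbc  c
    9  ebbfhdagd$gbcdh  h
   10  fhdagd$gbcdhebb  b
   11  gbcdhebbfhdagd$  $
   12  gd$gbcdhebbfhda  a
   13  hdagd$gbcdhebbf  f
   14  hebbfhdagd$gbcd  d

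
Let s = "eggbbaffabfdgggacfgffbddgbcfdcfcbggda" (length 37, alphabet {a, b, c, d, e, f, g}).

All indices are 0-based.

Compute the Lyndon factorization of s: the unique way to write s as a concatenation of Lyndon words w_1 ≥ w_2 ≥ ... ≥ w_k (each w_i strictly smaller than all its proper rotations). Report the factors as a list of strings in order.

["egg", "b", "b", "aff", "abfdgggacfgffbddgbcfdcfcbggd", "a"]

emit factor 1: 'egg' (i=0, period=3)
emit factor 2: 'b' (i=3, period=1)
emit factor 3: 'b' (i=4, period=1)
emit factor 4: 'aff' (i=5, period=3)
emit factor 5: 'abfdgggacfgffbddgbcfdcfcbggd' (i=8, period=28)
emit factor 6: 'a' (i=36, period=1)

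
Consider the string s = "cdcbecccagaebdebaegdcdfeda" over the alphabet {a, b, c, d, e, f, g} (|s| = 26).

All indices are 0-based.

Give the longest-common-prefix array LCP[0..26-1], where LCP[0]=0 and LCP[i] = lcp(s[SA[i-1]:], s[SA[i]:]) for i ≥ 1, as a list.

sorted suffixes:
  #0 SA[0]=25  'a'
  #1 SA[1]=10  'aebdebaegdcdfeda'
  #2 SA[2]=16  'aegdcdfeda'
  #3 SA[3]=8  'agaebdebaegdcdfeda'
  #4 SA[4]=15  'baegdcdfeda'
  #5 SA[5]=12  'bdebaegdcdfeda'
  #6 SA[6]=3  'becccagaebdebaegdcdfeda'
  #7 SA[7]=7  'cagaebdebaegdcdfeda'
  #8 SA[8]=2  'cbecccagaebdebaegdcdfeda'
  #9 SA[9]=6  'ccagaebdebaegdcdfeda'
  #10 SA[10]=5  'cccagaebdebaegdcdfeda'
  #11 SA[11]=0  'cdcbecccagaebdebaegdcdfeda'
  #12 SA[12]=20  'cdfeda'
  #13 SA[13]=24  'da'
  #14 SA[14]=1  'dcbecccagaebdebaegdcdfeda'
  #15 SA[15]=19  'dcdfeda'
  #16 SA[16]=13  'debaegdcdfeda'
  #17 SA[17]=21  'dfeda'
  #18 SA[18]=14  'ebaegdcdfeda'
  #19 SA[19]=11  'ebdebaegdcdfeda'
  #20 SA[20]=4  'ecccagaebdebaegdcdfeda'
  #21 SA[21]=23  'eda'
  #22 SA[22]=17  'egdcdfeda'
  #23 SA[23]=22  'feda'
  #24 SA[24]=9  'gaebdebaegdcdfeda'
  #25 SA[25]=18  'gdcdfeda'

SA = [25, 10, 16, 8, 15, 12, 3, 7, 2, 6, 5, 0, 20, 24, 1, 19, 13, 21, 14, 11, 4, 23, 17, 22, 9, 18]
i: (SA[i-1],SA[i]) lcp shared
  1: (25,10) 1 'a'
  2: (10,16) 2 'ae'
  3: (16,8) 1 'a'
  4: (8,15) 0 ''
  5: (15,12) 1 'b'
  6: (12,3) 1 'b'
  7: (3,7) 0 ''
  8: (7,2) 1 'c'
  9: (2,6) 1 'c'
  10: (6,5) 2 'cc'
  11: (5,0) 1 'c'
  12: (0,20) 2 'cd'
  13: (20,24) 0 ''
  14: (24,1) 1 'd'
  15: (1,19) 2 'dc'
  16: (19,13) 1 'd'
  17: (13,21) 1 'd'
  18: (21,14) 0 ''
  19: (14,11) 2 'eb'
  20: (11,4) 1 'e'
  21: (4,23) 1 'e'
  22: (23,17) 1 'e'
  23: (17,22) 0 ''
  24: (22,9) 0 ''
  25: (9,18) 1 'g'

[0, 1, 2, 1, 0, 1, 1, 0, 1, 1, 2, 1, 2, 0, 1, 2, 1, 1, 0, 2, 1, 1, 1, 0, 0, 1]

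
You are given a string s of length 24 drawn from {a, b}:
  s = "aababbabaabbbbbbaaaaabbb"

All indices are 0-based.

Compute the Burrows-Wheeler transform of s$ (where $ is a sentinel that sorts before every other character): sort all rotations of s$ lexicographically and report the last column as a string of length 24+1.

rank  rotation                   last
    0  $aababbabaabbbbbbaaaaabbb  b
    1  aaaaabbb$aababbabaabbbbbb  b
    2  aaaabbb$aababbabaabbbbbba  a
    3  aaabbb$aababbabaabbbbbbaa  a
    4  aababbabaabbbbbbaaaaabbb$  $
    5  aabbb$aababbabaabbbbbbaaa  a
    6  aabbbbbbaaaaabbb$aababbab  b
    7  abaabbbbbbaaaaabbb$aababb  b
    8  ababbabaabbbbbbaaaaabbb$a  a
    9  abbabaabbbbbbaaaaabbb$aab  b
   10  abbb$aababbabaabbbbbbaaaa  a
   11  abbbbbbaaaaabbb$aababbaba  a
   12  b$aababbabaabbbbbbaaaaabb  b
   13  baaaaabbb$aababbabaabbbbb  b
   14  baabbbbbbaaaaabbb$aababba  a
   15  babaabbbbbbaaaaabbb$aabab  b
   16  babbabaabbbbbbaaaaabbb$aa  a
   17  bb$aababbabaabbbbbbaaaaab  b
   18  bbaaaaabbb$aababbabaabbbb  b
   19  bbabaabbbbbbaaaaabbb$aaba  a
   20  bbb$aababbabaabbbbbbaaaaa  a
   21  bbbaaaaabbb$aababbabaabbb  b
   22  bbbbaaaaabbb$aababbabaabb  b
   23  bbbbbaaaaabbb$aababbabaab  b
   24  bbbbbbaaaaabbb$aababbabaa  a

bbaa$abbabaabbababbaabbba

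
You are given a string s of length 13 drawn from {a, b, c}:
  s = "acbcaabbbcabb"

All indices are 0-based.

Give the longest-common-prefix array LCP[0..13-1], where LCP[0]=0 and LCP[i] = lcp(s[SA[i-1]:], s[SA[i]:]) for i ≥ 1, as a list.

[0, 1, 3, 1, 0, 1, 2, 2, 1, 3, 0, 2, 1]

sorted suffixes:
  #0 SA[0]=4  'aabbbcabb'
  #1 SA[1]=10  'abb'
  #2 SA[2]=5  'abbbcabb'
  #3 SA[3]=0  'acbcaabbbcabb'
  #4 SA[4]=12  'b'
  #5 SA[5]=11  'bb'
  #6 SA[6]=6  'bbbcabb'
  #7 SA[7]=7  'bbcabb'
  #8 SA[8]=2  'bcaabbbcabb'
  #9 SA[9]=8  'bcabb'
  #10 SA[10]=3  'caabbbcabb'
  #11 SA[11]=9  'cabb'
  #12 SA[12]=1  'cbcaabbbcabb'

SA = [4, 10, 5, 0, 12, 11, 6, 7, 2, 8, 3, 9, 1]
rank  pair      lcp
   1  s[4:],s[10:]  1  'a'
   2  s[10:],s[5:]  3  'abb'
   3  s[5:],s[0:]  1  'a'
   4  s[0:],s[12:]  0  ''
   5  s[12:],s[11:]  1  'b'
   6  s[11:],s[6:]  2  'bb'
   7  s[6:],s[7:]  2  'bb'
   8  s[7:],s[2:]  1  'b'
   9  s[2:],s[8:]  3  'bca'
  10  s[8:],s[3:]  0  ''
  11  s[3:],s[9:]  2  'ca'
  12  s[9:],s[1:]  1  'c'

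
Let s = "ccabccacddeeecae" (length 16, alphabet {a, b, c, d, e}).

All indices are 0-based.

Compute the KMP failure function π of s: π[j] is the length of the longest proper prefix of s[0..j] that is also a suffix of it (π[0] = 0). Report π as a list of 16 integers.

π[0] = 0
j=1 s[j]='c': π[1]=1 (border 'c')
j=2 s[j]='a': k: 1→0; π[2]=0 (border '')
j=3 s[j]='b': π[3]=0 (border '')
j=4 s[j]='c': π[4]=1 (border 'c')
j=5 s[j]='c': π[5]=2 (border 'cc')
j=6 s[j]='a': π[6]=3 (border 'cca')
j=7 s[j]='c': k: 3→0; π[7]=1 (border 'c')
j=8 s[j]='d': k: 1→0; π[8]=0 (border '')
j=9 s[j]='d': π[9]=0 (border '')
j=10 s[j]='e': π[10]=0 (border '')
j=11 s[j]='e': π[11]=0 (border '')
j=12 s[j]='e': π[12]=0 (border '')
j=13 s[j]='c': π[13]=1 (border 'c')
j=14 s[j]='a': k: 1→0; π[14]=0 (border '')
j=15 s[j]='e': π[15]=0 (border '')

[0, 1, 0, 0, 1, 2, 3, 1, 0, 0, 0, 0, 0, 1, 0, 0]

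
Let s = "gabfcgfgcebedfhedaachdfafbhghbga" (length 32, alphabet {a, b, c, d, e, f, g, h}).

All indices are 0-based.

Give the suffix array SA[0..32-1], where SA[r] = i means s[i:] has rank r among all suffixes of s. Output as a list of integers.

[31, 17, 1, 18, 23, 10, 2, 29, 25, 8, 4, 19, 16, 21, 12, 9, 15, 11, 22, 24, 3, 6, 13, 30, 0, 7, 5, 27, 28, 20, 14, 26]

rank | idx | suffix
   0 |  31 | a
   1 |  17 | aachdfafbhghbga
   2 |   1 | abfcgfgcebedfhedaachdfafbhghbga
   3 |  18 | achdfafbhghbga
   4 |  23 | afbhghbga
   5 |  10 | bedfhedaachdfafbhghbga
   6 |   2 | bfcgfgcebedfhedaachdfafbhghbga
   7 |  29 | bga
   8 |  25 | bhghbga
   9 |   8 | cebedfhedaachdfafbhghbga
  10 |   4 | cgfgcebedfhedaachdfafbhghbga
  11 |  19 | chdfafbhghbga
  12 |  16 | daachdfafbhghbga
  13 |  21 | dfafbhghbga
  14 |  12 | dfhedaachdfafbhghbga
  15 |   9 | ebedfhedaachdfafbhghbga
  16 |  15 | edaachdfafbhghbga
  17 |  11 | edfhedaachdfafbhghbga
  18 |  22 | fafbhghbga
  19 |  24 | fbhghbga
  20 |   3 | fcgfgcebedfhedaachdfafbhghbga
  21 |   6 | fgcebedfhedaachdfafbhghbga
  22 |  13 | fhedaachdfafbhghbga
  23 |  30 | ga
  24 |   0 | gabfcgfgcebedfhedaachdfafbhghbga
  25 |   7 | gcebedfhedaachdfafbhghbga
  26 |   5 | gfgcebedfhedaachdfafbhghbga
  27 |  27 | ghbga
  28 |  28 | hbga
  29 |  20 | hdfafbhghbga
  30 |  14 | hedaachdfafbhghbga
  31 |  26 | hghbga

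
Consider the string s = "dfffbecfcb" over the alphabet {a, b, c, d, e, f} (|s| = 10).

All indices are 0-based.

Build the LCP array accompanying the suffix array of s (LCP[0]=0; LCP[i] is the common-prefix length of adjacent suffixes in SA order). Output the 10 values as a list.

sorted suffixes:
  #0 SA[0]=9  'b'
  #1 SA[1]=4  'becfcb'
  #2 SA[2]=8  'cb'
  #3 SA[3]=6  'cfcb'
  #4 SA[4]=0  'dfffbecfcb'
  #5 SA[5]=5  'ecfcb'
  #6 SA[6]=3  'fbecfcb'
  #7 SA[7]=7  'fcb'
  #8 SA[8]=2  'ffbecfcb'
  #9 SA[9]=1  'fffbecfcb'

SA = [9, 4, 8, 6, 0, 5, 3, 7, 2, 1]
[i] adj suffixes → lcp
  [1] 9/4 → 1 ('b')
  [2] 4/8 → 0 ('')
  [3] 8/6 → 1 ('c')
  [4] 6/0 → 0 ('')
  [5] 0/5 → 0 ('')
  [6] 5/3 → 0 ('')
  [7] 3/7 → 1 ('f')
  [8] 7/2 → 1 ('f')
  [9] 2/1 → 2 ('ff')

[0, 1, 0, 1, 0, 0, 0, 1, 1, 2]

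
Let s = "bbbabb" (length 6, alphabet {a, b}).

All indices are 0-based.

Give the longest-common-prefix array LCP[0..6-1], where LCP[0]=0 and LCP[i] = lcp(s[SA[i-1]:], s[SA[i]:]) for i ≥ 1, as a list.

[0, 0, 1, 1, 2, 2]

rank | idx | suffix
   0 |   3 | abb
   1 |   5 | b
   2 |   2 | babb
   3 |   4 | bb
   4 |   1 | bbabb
   5 |   0 | bbbabb

SA = [3, 5, 2, 4, 1, 0]
i: (SA[i-1],SA[i]) lcp shared
  1: (3,5) 0 ''
  2: (5,2) 1 'b'
  3: (2,4) 1 'b'
  4: (4,1) 2 'bb'
  5: (1,0) 2 'bb'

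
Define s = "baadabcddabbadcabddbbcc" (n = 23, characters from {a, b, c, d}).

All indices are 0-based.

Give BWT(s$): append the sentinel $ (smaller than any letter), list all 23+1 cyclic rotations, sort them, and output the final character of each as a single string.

cbddcab$badbaacdbbdadacb

rank  rotation                  last
    0  $baadabcddabbadcabddbbcc  c
    1  aadabcddabbadcabddbbcc$b  b
    2  abbadcabddbbcc$baadabcdd  d
    3  abcddabbadcabddbbcc$baad  d
    4  abddbbcc$baadabcddabbadc  c
    5  adabcddabbadcabddbbcc$ba  a
    6  adcabddbbcc$baadabcddabb  b
    7  baadabcddabbadcabddbbcc$  $
    8  badcabddbbcc$baadabcddab  b
    9  bbadcabddbbcc$baadabcdda  a
   10  bbcc$baadabcddabbadcabdd  d
   11  bcc$baadabcddabbadcabddb  b
   12  bcddabbadcabddbbcc$baada  a
   13  bddbbcc$baadabcddabbadca  a
   14  c$baadabcddabbadcabddbbc  c
   15  cabddbbcc$baadabcddabbad  d
   16  cc$baadabcddabbadcabddbb  b
   17  cddabbadcabddbbcc$baadab  b
   18  dabbadcabddbbcc$baadabcd  d
   19  dabcddabbadcabddbbcc$baa  a
   20  dbbcc$baadabcddabbadcabd  d
   21  dcabddbbcc$baadabcddabba  a
   22  ddabbadcabddbbcc$baadabc  c
   23  ddbbcc$baadabcddabbadcab  b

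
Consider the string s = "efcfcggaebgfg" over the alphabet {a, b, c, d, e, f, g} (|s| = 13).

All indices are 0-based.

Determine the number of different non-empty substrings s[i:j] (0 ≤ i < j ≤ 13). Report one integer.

83

sorted suffixes:
  #0 SA[0]=7  'aebgfg'
  #1 SA[1]=9  'bgfg'
  #2 SA[2]=2  'cfcggaebgfg'
  #3 SA[3]=4  'cggaebgfg'
  #4 SA[4]=8  'ebgfg'
  #5 SA[5]=0  'efcfcggaebgfg'
  #6 SA[6]=1  'fcfcggaebgfg'
  #7 SA[7]=3  'fcggaebgfg'
  #8 SA[8]=11  'fg'
  #9 SA[9]=12  'g'
  #10 SA[10]=6  'gaebgfg'
  #11 SA[11]=10  'gfg'
  #12 SA[12]=5  'ggaebgfg'

SA = [7, 9, 2, 4, 8, 0, 1, 3, 11, 12, 6, 10, 5]
i: (SA[i-1],SA[i]) lcp shared
  1: (7,9) 0 ''
  2: (9,2) 0 ''
  3: (2,4) 1 'c'
  4: (4,8) 0 ''
  5: (8,0) 1 'e'
  6: (0,1) 0 ''
  7: (1,3) 2 'fc'
  8: (3,11) 1 'f'
  9: (11,12) 0 ''
  10: (12,6) 1 'g'
  11: (6,10) 1 'g'
  12: (10,5) 1 'g'

n(n+1)/2 = 13·14/2 = 91
Σ LCP = 0 + 0 + 0 + 1 + 0 + 1 + 0 + 2 + 1 + 0 + 1 + 1 + 1 = 8
distinct = 91 − 8 = 83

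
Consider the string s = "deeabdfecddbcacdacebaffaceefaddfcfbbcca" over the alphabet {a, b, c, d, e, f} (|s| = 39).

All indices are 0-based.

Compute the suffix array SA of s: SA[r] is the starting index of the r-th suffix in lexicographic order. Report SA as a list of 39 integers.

sorted suffixes:
  #0 SA[0]=38  'a'
  #1 SA[1]=3  'abdfecddbcacdacebaffaceefaddfcfbbcca'
  #2 SA[2]=13  'acdacebaffaceefaddfcfbbcca'
  #3 SA[3]=16  'acebaffaceefaddfcfbbcca'
  #4 SA[4]=23  'aceefaddfcfbbcca'
  #5 SA[5]=28  'addfcfbbcca'
  #6 SA[6]=20  'affaceefaddfcfbbcca'
  #7 SA[7]=19  'baffaceefaddfcfbbcca'
  #8 SA[8]=34  'bbcca'
  #9 SA[9]=11  'bcacdacebaffaceefaddfcfbbcca'
  #10 SA[10]=35  'bcca'
  #11 SA[11]=4  'bdfecddbcacdacebaffaceefaddfcfbbcca'
  #12 SA[12]=37  'ca'
  #13 SA[13]=12  'cacdacebaffaceefaddfcfbbcca'
  #14 SA[14]=36  'cca'
  #15 SA[15]=14  'cdacebaffaceefaddfcfbbcca'
  #16 SA[16]=8  'cddbcacdacebaffaceefaddfcfbbcca'
  #17 SA[17]=17  'cebaffaceefaddfcfbbcca'
  #18 SA[18]=24  'ceefaddfcfbbcca'
  #19 SA[19]=32  'cfbbcca'
  #20 SA[20]=15  'dacebaffaceefaddfcfbbcca'
  #21 SA[21]=10  'dbcacdacebaffaceefaddfcfbbcca'
  #22 SA[22]=9  'ddbcacdacebaffaceefaddfcfbbcca'
  #23 SA[23]=29  'ddfcfbbcca'
  #24 SA[24]=0  'deeabdfecddbcacdacebaffaceefaddfcfbbcca'
  #25 SA[25]=30  'dfcfbbcca'
  #26 SA[26]=5  'dfecddbcacdacebaffaceefaddfcfbbcca'
  #27 SA[27]=2  'eabdfecddbcacdacebaffaceefaddfcfbbcca'
  #28 SA[28]=18  'ebaffaceefaddfcfbbcca'
  #29 SA[29]=7  'ecddbcacdacebaffaceefaddfcfbbcca'
  #30 SA[30]=1  'eeabdfecddbcacdacebaffaceefaddfcfbbcca'
  #31 SA[31]=25  'eefaddfcfbbcca'
  #32 SA[32]=26  'efaddfcfbbcca'
  #33 SA[33]=22  'faceefaddfcfbbcca'
  #34 SA[34]=27  'faddfcfbbcca'
  #35 SA[35]=33  'fbbcca'
  #36 SA[36]=31  'fcfbbcca'
  #37 SA[37]=6  'fecddbcacdacebaffaceefaddfcfbbcca'
  #38 SA[38]=21  'ffaceefaddfcfbbcca'

[38, 3, 13, 16, 23, 28, 20, 19, 34, 11, 35, 4, 37, 12, 36, 14, 8, 17, 24, 32, 15, 10, 9, 29, 0, 30, 5, 2, 18, 7, 1, 25, 26, 22, 27, 33, 31, 6, 21]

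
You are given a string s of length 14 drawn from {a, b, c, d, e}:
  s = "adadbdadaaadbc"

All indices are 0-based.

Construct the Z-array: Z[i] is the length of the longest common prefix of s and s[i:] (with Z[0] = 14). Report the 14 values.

Z[0]=14
i=1: fresh scan; Z[1]=0
i=2: fresh scan; Z[2]=2 scan→box=[2,4)
i=3: min(r-i=1, Z[1]=0)=0; Z[3]=0
i=4: fresh scan; Z[4]=0
i=5: fresh scan; Z[5]=0
i=6: fresh scan; Z[6]=3 scan→box=[6,9)
i=7: min(r-i=2, Z[1]=0)=0; Z[7]=0
i=8: min(r-i=1, Z[2]=2)=1; Z[8]=1
i=9: fresh scan; Z[9]=1 scan→box=[9,10)
i=10: fresh scan; Z[10]=2 scan→box=[10,12)
i=11: min(r-i=1, Z[1]=0)=0; Z[11]=0
i=12: fresh scan; Z[12]=0
i=13: fresh scan; Z[13]=0

[14, 0, 2, 0, 0, 0, 3, 0, 1, 1, 2, 0, 0, 0]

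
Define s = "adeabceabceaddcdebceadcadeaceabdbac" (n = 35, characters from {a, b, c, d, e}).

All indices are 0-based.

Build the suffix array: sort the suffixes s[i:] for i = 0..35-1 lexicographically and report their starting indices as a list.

sorted suffixes:
  #0 SA[0]=3  'abceabceaddcdebceadcadeaceabdbac'
  #1 SA[1]=7  'abceaddcdebceadcadeaceabdbac'
  #2 SA[2]=29  'abdbac'
  #3 SA[3]=33  'ac'
  #4 SA[4]=26  'aceabdbac'
  #5 SA[5]=20  'adcadeaceabdbac'
  #6 SA[6]=11  'addcdebceadcadeaceabdbac'
  #7 SA[7]=0  'adeabceabceaddcdebceadcadeaceabdbac'
  #8 SA[8]=23  'adeaceabdbac'
  #9 SA[9]=32  'bac'
  #10 SA[10]=4  'bceabceaddcdebceadcadeaceabdbac'
  #11 SA[11]=17  'bceadcadeaceabdbac'
  #12 SA[12]=8  'bceaddcdebceadcadeaceabdbac'
  #13 SA[13]=30  'bdbac'
  #14 SA[14]=34  'c'
  #15 SA[15]=22  'cadeaceabdbac'
  #16 SA[16]=14  'cdebceadcadeaceabdbac'
  #17 SA[17]=5  'ceabceaddcdebceadcadeaceabdbac'
  #18 SA[18]=27  'ceabdbac'
  #19 SA[19]=18  'ceadcadeaceabdbac'
  #20 SA[20]=9  'ceaddcdebceadcadeaceabdbac'
  #21 SA[21]=31  'dbac'
  #22 SA[22]=21  'dcadeaceabdbac'
  #23 SA[23]=13  'dcdebceadcadeaceabdbac'
  #24 SA[24]=12  'ddcdebceadcadeaceabdbac'
  #25 SA[25]=1  'deabceabceaddcdebceadcadeaceabdbac'
  #26 SA[26]=24  'deaceabdbac'
  #27 SA[27]=15  'debceadcadeaceabdbac'
  #28 SA[28]=2  'eabceabceaddcdebceadcadeaceabdbac'
  #29 SA[29]=6  'eabceaddcdebceadcadeaceabdbac'
  #30 SA[30]=28  'eabdbac'
  #31 SA[31]=25  'eaceabdbac'
  #32 SA[32]=19  'eadcadeaceabdbac'
  #33 SA[33]=10  'eaddcdebceadcadeaceabdbac'
  #34 SA[34]=16  'ebceadcadeaceabdbac'

[3, 7, 29, 33, 26, 20, 11, 0, 23, 32, 4, 17, 8, 30, 34, 22, 14, 5, 27, 18, 9, 31, 21, 13, 12, 1, 24, 15, 2, 6, 28, 25, 19, 10, 16]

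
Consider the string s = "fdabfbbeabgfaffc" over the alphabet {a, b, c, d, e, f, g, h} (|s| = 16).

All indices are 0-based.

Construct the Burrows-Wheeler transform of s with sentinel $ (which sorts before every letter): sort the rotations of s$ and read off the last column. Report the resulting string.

cdeffbaaffbgbf$ab

rank  rotation           last
    0  $fdabfbbeabgfaffc  c
    1  abfbbeabgfaffc$fd  d
    2  abgfaffc$fdabfbbe  e
    3  affc$fdabfbbeabgf  f
    4  bbeabgfaffc$fdabf  f
    5  beabgfaffc$fdabfb  b
    6  bfbbeabgfaffc$fda  a
    7  bgfaffc$fdabfbbea  a
    8  c$fdabfbbeabgfaff  f
    9  dabfbbeabgfaffc$f  f
   10  eabgfaffc$fdabfbb  b
   11  faffc$fdabfbbeabg  g
   12  fbbeabgfaffc$fdab  b
   13  fc$fdabfbbeabgfaf  f
   14  fdabfbbeabgfaffc$  $
   15  ffc$fdabfbbeabgfa  a
   16  gfaffc$fdabfbbeab  b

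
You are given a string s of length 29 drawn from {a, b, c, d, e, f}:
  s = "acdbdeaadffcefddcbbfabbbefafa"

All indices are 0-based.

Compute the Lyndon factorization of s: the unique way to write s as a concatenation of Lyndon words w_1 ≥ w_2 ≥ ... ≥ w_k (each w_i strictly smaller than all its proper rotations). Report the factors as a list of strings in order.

["acdbde", "aadffcefddcbbfabbbefaf", "a"]

emit factor 1: 'acdbde' (i=0, period=6)
emit factor 2: 'aadffcefddcbbfabbbefaf' (i=6, period=22)
emit factor 3: 'a' (i=28, period=1)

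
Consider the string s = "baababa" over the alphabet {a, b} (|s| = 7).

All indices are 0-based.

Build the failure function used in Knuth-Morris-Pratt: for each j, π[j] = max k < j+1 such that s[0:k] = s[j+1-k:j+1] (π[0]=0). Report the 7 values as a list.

π[0] = 0
j=1 s[j]='a': π[1]=0 (border '')
j=2 s[j]='a': π[2]=0 (border '')
j=3 s[j]='b': π[3]=1 (border 'b')
j=4 s[j]='a': π[4]=2 (border 'ba')
j=5 s[j]='b': k: 2→0; π[5]=1 (border 'b')
j=6 s[j]='a': π[6]=2 (border 'ba')

[0, 0, 0, 1, 2, 1, 2]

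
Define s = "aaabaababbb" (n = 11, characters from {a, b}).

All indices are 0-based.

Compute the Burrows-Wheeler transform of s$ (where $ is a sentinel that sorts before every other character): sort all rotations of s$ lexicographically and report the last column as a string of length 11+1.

b$abaabbaaba

rank  rotation      last
    0  $aaabaababbb  b
    1  aaabaababbb$  $
    2  aabaababbb$a  a
    3  aababbb$aaab  b
    4  abaababbb$aa  a
    5  ababbb$aaaba  a
    6  abbb$aaabaab  b
    7  b$aaabaababb  b
    8  baababbb$aaa  a
    9  babbb$aaabaa  a
   10  bb$aaabaabab  b
   11  bbb$aaabaaba  a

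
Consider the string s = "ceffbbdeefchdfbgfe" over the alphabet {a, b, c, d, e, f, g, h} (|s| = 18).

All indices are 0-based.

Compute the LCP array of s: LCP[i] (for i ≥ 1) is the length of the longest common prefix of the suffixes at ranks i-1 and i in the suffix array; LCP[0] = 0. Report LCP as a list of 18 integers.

[0, 1, 1, 0, 1, 0, 1, 0, 1, 1, 2, 0, 2, 1, 1, 1, 0, 0]

rank→(start, suffix):
  0 → (4, 'bbdeefchdfbgfe')
  1 → (5, 'bdeefchdfbgfe')
  2 → (14, 'bgfe')
  3 → (0, 'ceffbbdeefchdfbgfe')
  4 → (10, 'chdfbgfe')
  5 → (6, 'deefchdfbgfe')
  6 → (12, 'dfbgfe')
  7 → (17, 'e')
  8 → (7, 'eefchdfbgfe')
  9 → (8, 'efchdfbgfe')
  10 → (1, 'effbbdeefchdfbgfe')
  11 → (3, 'fbbdeefchdfbgfe')
  12 → (13, 'fbgfe')
  13 → (9, 'fchdfbgfe')
  14 → (16, 'fe')
  15 → (2, 'ffbbdeefchdfbgfe')
  16 → (15, 'gfe')
  17 → (11, 'hdfbgfe')

SA = [4, 5, 14, 0, 10, 6, 12, 17, 7, 8, 1, 3, 13, 9, 16, 2, 15, 11]
[i] adj suffixes → lcp
  [1] 4/5 → 1 ('b')
  [2] 5/14 → 1 ('b')
  [3] 14/0 → 0 ('')
  [4] 0/10 → 1 ('c')
  [5] 10/6 → 0 ('')
  [6] 6/12 → 1 ('d')
  [7] 12/17 → 0 ('')
  [8] 17/7 → 1 ('e')
  [9] 7/8 → 1 ('e')
  [10] 8/1 → 2 ('ef')
  [11] 1/3 → 0 ('')
  [12] 3/13 → 2 ('fb')
  [13] 13/9 → 1 ('f')
  [14] 9/16 → 1 ('f')
  [15] 16/2 → 1 ('f')
  [16] 2/15 → 0 ('')
  [17] 15/11 → 0 ('')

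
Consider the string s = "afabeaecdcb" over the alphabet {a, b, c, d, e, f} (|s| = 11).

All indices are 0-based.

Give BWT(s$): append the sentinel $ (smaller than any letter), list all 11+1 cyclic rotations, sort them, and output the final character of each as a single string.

bfe$cadecbaa

rank  rotation      last
    0  $afabeaecdcb  b
    1  abeaecdcb$af  f
    2  aecdcb$afabe  e
    3  afabeaecdcb$  $
    4  b$afabeaecdc  c
    5  beaecdcb$afa  a
    6  cb$afabeaecd  d
    7  cdcb$afabeae  e
    8  dcb$afabeaec  c
    9  eaecdcb$afab  b
   10  ecdcb$afabea  a
   11  fabeaecdcb$a  a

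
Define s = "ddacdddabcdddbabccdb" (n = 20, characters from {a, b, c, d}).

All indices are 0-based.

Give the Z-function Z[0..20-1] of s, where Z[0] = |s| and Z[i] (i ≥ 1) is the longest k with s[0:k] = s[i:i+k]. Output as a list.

[20, 1, 0, 0, 2, 3, 1, 0, 0, 0, 2, 2, 1, 0, 0, 0, 0, 0, 1, 0]

Z[0]=20
i=1: i≥r, start 0; Z[1]=1 extend→box=[1,2)
i=2: i≥r, start 0; Z[2]=0
i=3: i≥r, start 0; Z[3]=0
i=4: i≥r, start 0; Z[4]=2 extend→box=[4,6)
i=5: min(r-i=1, Z[1]=1)=1; Z[5]=3 extend→box=[5,8)
i=6: min(r-i=2, Z[1]=1)=1; Z[6]=1
i=7: min(r-i=1, Z[2]=0)=0; Z[7]=0
i=8: i≥r, start 0; Z[8]=0
i=9: i≥r, start 0; Z[9]=0
i=10: i≥r, start 0; Z[10]=2 extend→box=[10,12)
i=11: min(r-i=1, Z[1]=1)=1; Z[11]=2 extend→box=[11,13)
i=12: min(r-i=1, Z[1]=1)=1; Z[12]=1
i=13: i≥r, start 0; Z[13]=0
i=14: i≥r, start 0; Z[14]=0
i=15: i≥r, start 0; Z[15]=0
i=16: i≥r, start 0; Z[16]=0
i=17: i≥r, start 0; Z[17]=0
i=18: i≥r, start 0; Z[18]=1 extend→box=[18,19)
i=19: i≥r, start 0; Z[19]=0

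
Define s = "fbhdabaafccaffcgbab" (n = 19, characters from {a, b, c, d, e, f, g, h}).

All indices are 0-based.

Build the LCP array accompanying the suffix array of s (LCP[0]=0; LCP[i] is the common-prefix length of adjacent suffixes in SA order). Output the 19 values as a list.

rank→(start, suffix):
  0 → (6, 'aafccaffcgbab')
  1 → (17, 'ab')
  2 → (4, 'abaafccaffcgbab')
  3 → (7, 'afccaffcgbab')
  4 → (11, 'affcgbab')
  5 → (18, 'b')
  6 → (5, 'baafccaffcgbab')
  7 → (16, 'bab')
  8 → (1, 'bhdabaafccaffcgbab')
  9 → (10, 'caffcgbab')
  10 → (9, 'ccaffcgbab')
  11 → (14, 'cgbab')
  12 → (3, 'dabaafccaffcgbab')
  13 → (0, 'fbhdabaafccaffcgbab')
  14 → (8, 'fccaffcgbab')
  15 → (13, 'fcgbab')
  16 → (12, 'ffcgbab')
  17 → (15, 'gbab')
  18 → (2, 'hdabaafccaffcgbab')

SA = [6, 17, 4, 7, 11, 18, 5, 16, 1, 10, 9, 14, 3, 0, 8, 13, 12, 15, 2]
[i] adj suffixes → lcp
  [1] 6/17 → 1 ('a')
  [2] 17/4 → 2 ('ab')
  [3] 4/7 → 1 ('a')
  [4] 7/11 → 2 ('af')
  [5] 11/18 → 0 ('')
  [6] 18/5 → 1 ('b')
  [7] 5/16 → 2 ('ba')
  [8] 16/1 → 1 ('b')
  [9] 1/10 → 0 ('')
  [10] 10/9 → 1 ('c')
  [11] 9/14 → 1 ('c')
  [12] 14/3 → 0 ('')
  [13] 3/0 → 0 ('')
  [14] 0/8 → 1 ('f')
  [15] 8/13 → 2 ('fc')
  [16] 13/12 → 1 ('f')
  [17] 12/15 → 0 ('')
  [18] 15/2 → 0 ('')

[0, 1, 2, 1, 2, 0, 1, 2, 1, 0, 1, 1, 0, 0, 1, 2, 1, 0, 0]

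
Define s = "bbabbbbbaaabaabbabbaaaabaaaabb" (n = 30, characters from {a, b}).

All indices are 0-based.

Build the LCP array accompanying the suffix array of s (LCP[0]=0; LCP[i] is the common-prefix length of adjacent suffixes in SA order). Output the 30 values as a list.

sorted suffixes:
  #0 SA[0]=19  'aaaabaaaabb'
  #1 SA[1]=24  'aaaabb'
  #2 SA[2]=20  'aaabaaaabb'
  #3 SA[3]=8  'aaabaabbabbaaaabaaaabb'
  #4 SA[4]=25  'aaabb'
  #5 SA[5]=21  'aabaaaabb'
  #6 SA[6]=9  'aabaabbabbaaaabaaaabb'
  #7 SA[7]=26  'aabb'
  #8 SA[8]=12  'aabbabbaaaabaaaabb'
  #9 SA[9]=22  'abaaaabb'
  #10 SA[10]=10  'abaabbabbaaaabaaaabb'
  #11 SA[11]=27  'abb'
  #12 SA[12]=16  'abbaaaabaaaabb'
  #13 SA[13]=13  'abbabbaaaabaaaabb'
  #14 SA[14]=2  'abbbbbaaabaabbabbaaaabaaaabb'
  #15 SA[15]=29  'b'
  #16 SA[16]=18  'baaaabaaaabb'
  #17 SA[17]=23  'baaaabb'
  #18 SA[18]=7  'baaabaabbabbaaaabaaaabb'
  #19 SA[19]=11  'baabbabbaaaabaaaabb'
  #20 SA[20]=15  'babbaaaabaaaabb'
  #21 SA[21]=1  'babbbbbaaabaabbabbaaaabaaaabb'
  #22 SA[22]=28  'bb'
  #23 SA[23]=17  'bbaaaabaaaabb'
  #24 SA[24]=6  'bbaaabaabbabbaaaabaaaabb'
  #25 SA[25]=14  'bbabbaaaabaaaabb'
  #26 SA[26]=0  'bbabbbbbaaabaabbabbaaaabaaaabb'
  #27 SA[27]=5  'bbbaaabaabbabbaaaabaaaabb'
  #28 SA[28]=4  'bbbbaaabaabbabbaaaabaaaabb'
  #29 SA[29]=3  'bbbbbaaabaabbabbaaaabaaaabb'

SA = [19, 24, 20, 8, 25, 21, 9, 26, 12, 22, 10, 27, 16, 13, 2, 29, 18, 23, 7, 11, 15, 1, 28, 17, 6, 14, 0, 5, 4, 3]
i: (SA[i-1],SA[i]) lcp shared
  1: (19,24) 5 'aaaab'
  2: (24,20) 3 'aaa'
  3: (20,8) 6 'aaabaa'
  4: (8,25) 4 'aaab'
  5: (25,21) 2 'aa'
  6: (21,9) 5 'aabaa'
  7: (9,26) 3 'aab'
  8: (26,12) 4 'aabb'
  9: (12,22) 1 'a'
  10: (22,10) 4 'abaa'
  11: (10,27) 2 'ab'
  12: (27,16) 3 'abb'
  13: (16,13) 4 'abba'
  14: (13,2) 3 'abb'
  15: (2,29) 0 ''
  16: (29,18) 1 'b'
  17: (18,23) 6 'baaaab'
  18: (23,7) 4 'baaa'
  19: (7,11) 3 'baa'
  20: (11,15) 2 'ba'
  21: (15,1) 4 'babb'
  22: (1,28) 1 'b'
  23: (28,17) 2 'bb'
  24: (17,6) 5 'bbaaa'
  25: (6,14) 3 'bba'
  26: (14,0) 5 'bbabb'
  27: (0,5) 2 'bb'
  28: (5,4) 3 'bbb'
  29: (4,3) 4 'bbbb'

[0, 5, 3, 6, 4, 2, 5, 3, 4, 1, 4, 2, 3, 4, 3, 0, 1, 6, 4, 3, 2, 4, 1, 2, 5, 3, 5, 2, 3, 4]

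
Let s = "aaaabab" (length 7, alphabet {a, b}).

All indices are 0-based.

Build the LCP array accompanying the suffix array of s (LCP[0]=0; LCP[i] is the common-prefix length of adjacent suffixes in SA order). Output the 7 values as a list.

rank | idx | suffix
   0 |   0 | aaaabab
   1 |   1 | aaabab
   2 |   2 | aabab
   3 |   5 | ab
   4 |   3 | abab
   5 |   6 | b
   6 |   4 | bab

SA = [0, 1, 2, 5, 3, 6, 4]
[i] adj suffixes → lcp
  [1] 0/1 → 3 ('aaa')
  [2] 1/2 → 2 ('aa')
  [3] 2/5 → 1 ('a')
  [4] 5/3 → 2 ('ab')
  [5] 3/6 → 0 ('')
  [6] 6/4 → 1 ('b')

[0, 3, 2, 1, 2, 0, 1]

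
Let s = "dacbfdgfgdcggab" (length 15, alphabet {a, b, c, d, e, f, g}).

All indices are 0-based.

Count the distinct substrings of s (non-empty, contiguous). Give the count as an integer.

111

rank | idx | suffix
   0 |  13 | ab
   1 |   1 | acbfdgfgdcggab
   2 |  14 | b
   3 |   3 | bfdgfgdcggab
   4 |   2 | cbfdgfgdcggab
   5 |  10 | cggab
   6 |   0 | dacbfdgfgdcggab
   7 |   9 | dcggab
   8 |   5 | dgfgdcggab
   9 |   4 | fdgfgdcggab
  10 |   7 | fgdcggab
  11 |  12 | gab
  12 |   8 | gdcggab
  13 |   6 | gfgdcggab
  14 |  11 | ggab

SA = [13, 1, 14, 3, 2, 10, 0, 9, 5, 4, 7, 12, 8, 6, 11]
i: (SA[i-1],SA[i]) lcp shared
  1: (13,1) 1 'a'
  2: (1,14) 0 ''
  3: (14,3) 1 'b'
  4: (3,2) 0 ''
  5: (2,10) 1 'c'
  6: (10,0) 0 ''
  7: (0,9) 1 'd'
  8: (9,5) 1 'd'
  9: (5,4) 0 ''
  10: (4,7) 1 'f'
  11: (7,12) 0 ''
  12: (12,8) 1 'g'
  13: (8,6) 1 'g'
  14: (6,11) 1 'g'

n(n+1)/2 = 15·16/2 = 120
Σ LCP = 0 + 1 + 0 + 1 + 0 + 1 + 0 + 1 + 1 + 0 + 1 + 0 + 1 + 1 + 1 = 9
distinct = 120 − 9 = 111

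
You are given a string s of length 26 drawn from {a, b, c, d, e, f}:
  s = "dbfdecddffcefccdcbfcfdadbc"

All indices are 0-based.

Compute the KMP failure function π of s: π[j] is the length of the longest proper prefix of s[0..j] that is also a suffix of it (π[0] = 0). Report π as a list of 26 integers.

π[0] = 0
j=1 s[j]='b': π[1]=0 (border '')
j=2 s[j]='f': π[2]=0 (border '')
j=3 s[j]='d': π[3]=1 (border 'd')
j=4 s[j]='e': k: 1→0; π[4]=0 (border '')
j=5 s[j]='c': π[5]=0 (border '')
j=6 s[j]='d': π[6]=1 (border 'd')
j=7 s[j]='d': k: 1→0; π[7]=1 (border 'd')
j=8 s[j]='f': k: 1→0; π[8]=0 (border '')
j=9 s[j]='f': π[9]=0 (border '')
j=10 s[j]='c': π[10]=0 (border '')
j=11 s[j]='e': π[11]=0 (border '')
j=12 s[j]='f': π[12]=0 (border '')
j=13 s[j]='c': π[13]=0 (border '')
j=14 s[j]='c': π[14]=0 (border '')
j=15 s[j]='d': π[15]=1 (border 'd')
j=16 s[j]='c': k: 1→0; π[16]=0 (border '')
j=17 s[j]='b': π[17]=0 (border '')
j=18 s[j]='f': π[18]=0 (border '')
j=19 s[j]='c': π[19]=0 (border '')
j=20 s[j]='f': π[20]=0 (border '')
j=21 s[j]='d': π[21]=1 (border 'd')
j=22 s[j]='a': k: 1→0; π[22]=0 (border '')
j=23 s[j]='d': π[23]=1 (border 'd')
j=24 s[j]='b': π[24]=2 (border 'db')
j=25 s[j]='c': k: 2→0; π[25]=0 (border '')

[0, 0, 0, 1, 0, 0, 1, 1, 0, 0, 0, 0, 0, 0, 0, 1, 0, 0, 0, 0, 0, 1, 0, 1, 2, 0]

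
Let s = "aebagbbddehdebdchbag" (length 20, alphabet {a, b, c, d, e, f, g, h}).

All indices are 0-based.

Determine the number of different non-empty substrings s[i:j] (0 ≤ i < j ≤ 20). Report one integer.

191

sorted suffixes:
  #0 SA[0]=0  'aebagbbddehdebdchbag'
  #1 SA[1]=18  'ag'
  #2 SA[2]=3  'agbbddehdebdchbag'
  #3 SA[3]=17  'bag'
  #4 SA[4]=2  'bagbbddehdebdchbag'
  #5 SA[5]=5  'bbddehdebdchbag'
  #6 SA[6]=13  'bdchbag'
  #7 SA[7]=6  'bddehdebdchbag'
  #8 SA[8]=15  'chbag'
  #9 SA[9]=14  'dchbag'
  #10 SA[10]=7  'ddehdebdchbag'
  #11 SA[11]=11  'debdchbag'
  #12 SA[12]=8  'dehdebdchbag'
  #13 SA[13]=1  'ebagbbddehdebdchbag'
  #14 SA[14]=12  'ebdchbag'
  #15 SA[15]=9  'ehdebdchbag'
  #16 SA[16]=19  'g'
  #17 SA[17]=4  'gbbddehdebdchbag'
  #18 SA[18]=16  'hbag'
  #19 SA[19]=10  'hdebdchbag'

SA = [0, 18, 3, 17, 2, 5, 13, 6, 15, 14, 7, 11, 8, 1, 12, 9, 19, 4, 16, 10]
i: (SA[i-1],SA[i]) lcp shared
  1: (0,18) 1 'a'
  2: (18,3) 2 'ag'
  3: (3,17) 0 ''
  4: (17,2) 3 'bag'
  5: (2,5) 1 'b'
  6: (5,13) 1 'b'
  7: (13,6) 2 'bd'
  8: (6,15) 0 ''
  9: (15,14) 0 ''
  10: (14,7) 1 'd'
  11: (7,11) 1 'd'
  12: (11,8) 2 'de'
  13: (8,1) 0 ''
  14: (1,12) 2 'eb'
  15: (12,9) 1 'e'
  16: (9,19) 0 ''
  17: (19,4) 1 'g'
  18: (4,16) 0 ''
  19: (16,10) 1 'h'

n(n+1)/2 = 20·21/2 = 210
Σ LCP = 0 + 1 + 2 + 0 + 3 + 1 + 1 + 2 + 0 + 0 + 1 + 1 + 2 + 0 + 2 + 1 + 0 + 1 + 0 + 1 = 19
distinct = 210 − 19 = 191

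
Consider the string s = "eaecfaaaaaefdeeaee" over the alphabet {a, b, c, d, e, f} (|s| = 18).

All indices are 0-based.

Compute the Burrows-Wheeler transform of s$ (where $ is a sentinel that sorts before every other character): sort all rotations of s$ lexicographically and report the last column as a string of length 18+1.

efaaaeeaefe$eaadace

rank  rotation             last
    0  $eaecfaaaaaefdeeaee  e
    1  aaaaaefdeeaee$eaecf  f
    2  aaaaefdeeaee$eaecfa  a
    3  aaaefdeeaee$eaecfaa  a
    4  aaefdeeaee$eaecfaaa  a
    5  aecfaaaaaefdeeaee$e  e
    6  aee$eaecfaaaaaefdee  e
    7  aefdeeaee$eaecfaaaa  a
    8  cfaaaaaefdeeaee$eae  e
    9  deeaee$eaecfaaaaaef  f
   10  e$eaecfaaaaaefdeeae  e
   11  eaecfaaaaaefdeeaee$  $
   12  eaee$eaecfaaaaaefde  e
   13  ecfaaaaaefdeeaee$ea  a
   14  ee$eaecfaaaaaefdeea  a
   15  eeaee$eaecfaaaaaefd  d
   16  efdeeaee$eaecfaaaaa  a
   17  faaaaaefdeeaee$eaec  c
   18  fdeeaee$eaecfaaaaae  e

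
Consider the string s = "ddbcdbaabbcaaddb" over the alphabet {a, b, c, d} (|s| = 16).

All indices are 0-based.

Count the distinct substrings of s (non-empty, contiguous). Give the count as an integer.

sorted suffixes:
  #0 SA[0]=6  'aabbcaaddb'
  #1 SA[1]=11  'aaddb'
  #2 SA[2]=7  'abbcaaddb'
  #3 SA[3]=12  'addb'
  #4 SA[4]=15  'b'
  #5 SA[5]=5  'baabbcaaddb'
  #6 SA[6]=8  'bbcaaddb'
  #7 SA[7]=9  'bcaaddb'
  #8 SA[8]=2  'bcdbaabbcaaddb'
  #9 SA[9]=10  'caaddb'
  #10 SA[10]=3  'cdbaabbcaaddb'
  #11 SA[11]=14  'db'
  #12 SA[12]=4  'dbaabbcaaddb'
  #13 SA[13]=1  'dbcdbaabbcaaddb'
  #14 SA[14]=13  'ddb'
  #15 SA[15]=0  'ddbcdbaabbcaaddb'

SA = [6, 11, 7, 12, 15, 5, 8, 9, 2, 10, 3, 14, 4, 1, 13, 0]
i: (SA[i-1],SA[i]) lcp shared
  1: (6,11) 2 'aa'
  2: (11,7) 1 'a'
  3: (7,12) 1 'a'
  4: (12,15) 0 ''
  5: (15,5) 1 'b'
  6: (5,8) 1 'b'
  7: (8,9) 1 'b'
  8: (9,2) 2 'bc'
  9: (2,10) 0 ''
  10: (10,3) 1 'c'
  11: (3,14) 0 ''
  12: (14,4) 2 'db'
  13: (4,1) 2 'db'
  14: (1,13) 1 'd'
  15: (13,0) 3 'ddb'

n(n+1)/2 = 16·17/2 = 136
Σ LCP = 0 + 2 + 1 + 1 + 0 + 1 + 1 + 1 + 2 + 0 + 1 + 0 + 2 + 2 + 1 + 3 = 18
distinct = 136 − 18 = 118

118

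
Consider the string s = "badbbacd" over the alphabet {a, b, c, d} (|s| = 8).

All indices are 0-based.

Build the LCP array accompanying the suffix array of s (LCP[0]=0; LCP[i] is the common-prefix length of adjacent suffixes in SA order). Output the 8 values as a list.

rank | idx | suffix
   0 |   5 | acd
   1 |   1 | adbbacd
   2 |   4 | bacd
   3 |   0 | badbbacd
   4 |   3 | bbacd
   5 |   6 | cd
   6 |   7 | d
   7 |   2 | dbbacd

SA = [5, 1, 4, 0, 3, 6, 7, 2]
[i] adj suffixes → lcp
  [1] 5/1 → 1 ('a')
  [2] 1/4 → 0 ('')
  [3] 4/0 → 2 ('ba')
  [4] 0/3 → 1 ('b')
  [5] 3/6 → 0 ('')
  [6] 6/7 → 0 ('')
  [7] 7/2 → 1 ('d')

[0, 1, 0, 2, 1, 0, 0, 1]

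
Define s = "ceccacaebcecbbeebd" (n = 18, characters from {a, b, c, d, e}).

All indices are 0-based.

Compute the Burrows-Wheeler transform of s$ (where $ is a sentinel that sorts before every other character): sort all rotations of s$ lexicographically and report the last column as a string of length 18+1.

dccceebcaeeb$baeccb

rank  rotation             last
    0  $ceccacaebcecbbeebd  d
    1  acaebcecbbeebd$cecc  c
    2  aebcecbbeebd$ceccac  c
    3  bbeebd$ceccacaebcec  c
    4  bcecbbeebd$ceccacae  e
    5  bd$ceccacaebcecbbee  e
    6  beebd$ceccacaebcecb  b
    7  cacaebcecbbeebd$cec  c
    8  caebcecbbeebd$cecca  a
    9  cbbeebd$ceccacaebce  e
   10  ccacaebcecbbeebd$ce  e
   11  cecbbeebd$ceccacaeb  b
   12  ceccacaebcecbbeebd$  $
   13  d$ceccacaebcecbbeeb  b
   14  ebcecbbeebd$ceccaca  a
   15  ebd$ceccacaebcecbbe  e
   16  ecbbeebd$ceccacaebc  c
   17  eccacaebcecbbeebd$c  c
   18  eebd$ceccacaebcecbb  b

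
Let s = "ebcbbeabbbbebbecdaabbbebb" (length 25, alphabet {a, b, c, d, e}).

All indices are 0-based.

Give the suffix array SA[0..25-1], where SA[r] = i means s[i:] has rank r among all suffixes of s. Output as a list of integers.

rank | idx | suffix
   0 |  17 | aabbbebb
   1 |   6 | abbbbebbecdaabbbebb
   2 |  18 | abbbebb
   3 |  24 | b
   4 |  23 | bb
   5 |   7 | bbbbebbecdaabbbebb
   6 |  19 | bbbebb
   7 |   8 | bbbebbecdaabbbebb
   8 |   3 | bbeabbbbebbecdaabbbebb
   9 |  20 | bbebb
  10 |   9 | bbebbecdaabbbebb
  11 |  12 | bbecdaabbbebb
  12 |   1 | bcbbeabbbbebbecdaabbbebb
  13 |   4 | beabbbbebbecdaabbbebb
  14 |  21 | bebb
  15 |  10 | bebbecdaabbbebb
  16 |  13 | becdaabbbebb
  17 |   2 | cbbeabbbbebbecdaabbbebb
  18 |  15 | cdaabbbebb
  19 |  16 | daabbbebb
  20 |   5 | eabbbbebbecdaabbbebb
  21 |  22 | ebb
  22 |  11 | ebbecdaabbbebb
  23 |   0 | ebcbbeabbbbebbecdaabbbebb
  24 |  14 | ecdaabbbebb

[17, 6, 18, 24, 23, 7, 19, 8, 3, 20, 9, 12, 1, 4, 21, 10, 13, 2, 15, 16, 5, 22, 11, 0, 14]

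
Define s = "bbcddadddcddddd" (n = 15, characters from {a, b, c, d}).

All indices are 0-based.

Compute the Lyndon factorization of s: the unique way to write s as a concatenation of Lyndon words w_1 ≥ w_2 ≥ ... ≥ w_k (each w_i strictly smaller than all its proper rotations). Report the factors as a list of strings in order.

emit factor 1: 'bbcdd' (i=0, period=5)
emit factor 2: 'adddcddddd' (i=5, period=10)

["bbcdd", "adddcddddd"]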